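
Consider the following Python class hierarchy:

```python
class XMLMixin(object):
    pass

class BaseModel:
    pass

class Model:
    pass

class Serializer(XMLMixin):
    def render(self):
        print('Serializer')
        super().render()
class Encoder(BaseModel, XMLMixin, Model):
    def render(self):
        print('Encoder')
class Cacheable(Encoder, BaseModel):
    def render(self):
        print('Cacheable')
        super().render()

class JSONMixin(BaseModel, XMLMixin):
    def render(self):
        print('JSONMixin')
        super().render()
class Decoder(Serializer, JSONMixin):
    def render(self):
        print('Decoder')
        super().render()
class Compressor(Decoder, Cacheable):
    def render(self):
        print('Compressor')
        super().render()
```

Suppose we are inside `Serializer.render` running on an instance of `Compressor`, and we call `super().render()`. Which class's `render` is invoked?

L[Compressor] = Compressor + merge(L[Decoder], L[Cacheable], [Decoder Cacheable])
  take Decoder:  [Decoder Serializer JSONMixin BaseModel XMLMixin object] + [Cacheable Encoder BaseModel XMLMixin Model object] + [Decoder Cacheable]
  take Serializer:  [Serializer JSONMixin BaseModel XMLMixin object] + [Cacheable Encoder BaseModel XMLMixin Model object] + [Cacheable]
  take JSONMixin:  [JSONMixin BaseModel XMLMixin object] + [Cacheable Encoder BaseModel XMLMixin Model object] + [Cacheable]
  take Cacheable:  [BaseModel XMLMixin object] + [Cacheable Encoder BaseModel XMLMixin Model object] + [Cacheable]
  take Encoder:  [BaseModel XMLMixin object] + [Encoder BaseModel XMLMixin Model object]
  take BaseModel:  [BaseModel XMLMixin object] + [BaseModel XMLMixin Model object]
  take XMLMixin:  [XMLMixin object] + [XMLMixin Model object]
  take Model:  [object] + [Model object]
  take object:  [object] + [object]
MRO: Compressor Decoder Serializer JSONMixin Cacheable Encoder BaseModel XMLMixin Model object
super() in Serializer.render on a Compressor instance goes to the class after Serializer in Compressor's MRO: JSONMixin.

JSONMixin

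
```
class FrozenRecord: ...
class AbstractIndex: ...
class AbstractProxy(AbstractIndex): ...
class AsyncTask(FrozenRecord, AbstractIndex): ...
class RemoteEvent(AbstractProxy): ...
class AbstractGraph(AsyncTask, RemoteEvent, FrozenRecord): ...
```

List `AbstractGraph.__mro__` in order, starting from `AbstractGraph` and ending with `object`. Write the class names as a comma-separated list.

AbstractGraph, AsyncTask, RemoteEvent, FrozenRecord, AbstractProxy, AbstractIndex, object

L[AbstractGraph] = AbstractGraph + merge(L[AsyncTask], L[RemoteEvent], L[FrozenRecord], [AsyncTask RemoteEvent FrozenRecord])
  take AsyncTask:  [AsyncTask FrozenRecord AbstractIndex object] + [RemoteEvent AbstractProxy AbstractIndex object] + [FrozenRecord object] + [AsyncTask RemoteEvent FrozenRecord]
  take RemoteEvent:  [FrozenRecord AbstractIndex object] + [RemoteEvent AbstractProxy AbstractIndex object] + [FrozenRecord object] + [RemoteEvent FrozenRecord]
  take FrozenRecord:  [FrozenRecord AbstractIndex object] + [AbstractProxy AbstractIndex object] + [FrozenRecord object] + [FrozenRecord]
  take AbstractProxy:  [AbstractIndex object] + [AbstractProxy AbstractIndex object] + [object]
  take AbstractIndex:  [AbstractIndex object] + [AbstractIndex object] + [object]
  take object:  [object] + [object] + [object]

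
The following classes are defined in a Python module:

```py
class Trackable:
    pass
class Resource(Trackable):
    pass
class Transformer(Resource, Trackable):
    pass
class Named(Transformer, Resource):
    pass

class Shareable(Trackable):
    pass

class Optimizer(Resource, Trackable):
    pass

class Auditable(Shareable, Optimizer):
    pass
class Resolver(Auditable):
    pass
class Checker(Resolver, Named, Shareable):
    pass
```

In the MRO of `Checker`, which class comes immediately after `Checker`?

L[Checker] = Checker + merge(L[Resolver], L[Named], L[Shareable], [Resolver Named Shareable])
  take Resolver:  [Resolver Auditable Shareable Optimizer Resource Trackable object] + [Named Transformer Resource Trackable object] + [Shareable Trackable object] + [Resolver Named Shareable]
  take Auditable:  [Auditable Shareable Optimizer Resource Trackable object] + [Named Transformer Resource Trackable object] + [Shareable Trackable object] + [Named Shareable]
  take Named:  [Shareable Optimizer Resource Trackable object] + [Named Transformer Resource Trackable object] + [Shareable Trackable object] + [Named Shareable]
  take Shareable:  [Shareable Optimizer Resource Trackable object] + [Transformer Resource Trackable object] + [Shareable Trackable object] + [Shareable]
  take Optimizer:  [Optimizer Resource Trackable object] + [Transformer Resource Trackable object] + [Trackable object]
  take Transformer:  [Resource Trackable object] + [Transformer Resource Trackable object] + [Trackable object]
  take Resource:  [Resource Trackable object] + [Resource Trackable object] + [Trackable object]
  take Trackable:  [Trackable object] + [Trackable object] + [Trackable object]
  take object:  [object] + [object] + [object]
MRO: Checker Resolver Auditable Named Shareable Optimizer Transformer Resource Trackable object
Checker is at position 0; next is Resolver.

Resolver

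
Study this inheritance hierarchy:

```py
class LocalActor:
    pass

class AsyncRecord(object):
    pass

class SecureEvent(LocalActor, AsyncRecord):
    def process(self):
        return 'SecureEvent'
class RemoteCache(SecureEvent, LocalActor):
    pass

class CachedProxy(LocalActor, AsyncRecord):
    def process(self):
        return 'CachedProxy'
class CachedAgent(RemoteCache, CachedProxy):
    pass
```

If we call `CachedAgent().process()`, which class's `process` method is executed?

SecureEvent

L[CachedAgent] = CachedAgent + merge(L[RemoteCache], L[CachedProxy], [RemoteCache CachedProxy])
  take RemoteCache:  [RemoteCache SecureEvent LocalActor AsyncRecord object] + [CachedProxy LocalActor AsyncRecord object] + [RemoteCache CachedProxy]
  take SecureEvent:  [SecureEvent LocalActor AsyncRecord object] + [CachedProxy LocalActor AsyncRecord object] + [CachedProxy]
  take CachedProxy:  [LocalActor AsyncRecord object] + [CachedProxy LocalActor AsyncRecord object] + [CachedProxy]
  take LocalActor:  [LocalActor AsyncRecord object] + [LocalActor AsyncRecord object]
  take AsyncRecord:  [AsyncRecord object] + [AsyncRecord object]
  take object:  [object] + [object]
MRO: CachedAgent RemoteCache SecureEvent CachedProxy LocalActor AsyncRecord object
process is defined in: CachedProxy, SecureEvent. First along the MRO is SecureEvent.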